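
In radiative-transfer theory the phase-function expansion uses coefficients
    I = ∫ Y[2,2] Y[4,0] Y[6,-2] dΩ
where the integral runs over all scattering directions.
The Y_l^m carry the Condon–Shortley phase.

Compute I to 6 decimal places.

Rules hold: Σm=0, L=12 even, 2≤6≤6.
N = 5·9·13 = 585
Δ = 0!·4!·8!/13! = 1/6435
Racah Σ t=0..0: t=0:+1/2304 = 1/2304
⇒ 3j(2 4 6; 0 0 0)² = 5/143, sgn +1
Racah Σ t=0..0: t=0:+1/13824 = 1/13824
⇒ 3j(2 4 6; 2 0 -2)² = 14/1287, sgn +1
4πI² = N·(3j₀)²·(3jₘ)² = 350/1573
I = +1·√(0.222505/4π) = 0.13306527

0.133065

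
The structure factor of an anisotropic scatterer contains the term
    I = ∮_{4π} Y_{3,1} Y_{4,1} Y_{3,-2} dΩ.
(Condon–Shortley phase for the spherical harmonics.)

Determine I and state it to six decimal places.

0.145070

Checks pass: Σm=0; 10 even; l₃=3∈[1,7].
(2·3+1)(2·4+1)(2·3+1) = 441
Δ: 4! 2! 4! / 11! → 1/34650
sum: t=1:−1/72 t=2:+1/16 t=3:−1/72 = 5/144
3j²(3 4 3; 0 0 0) = Δ·Π!·Σ² = 2/77  (sign -1)
sum: t=1:−1/144 t=2:+1/48 = 1/72
3j²(3 4 3; 1 1 -2) = Δ·Π!·Σ² = 16/693  (sign -1)
combine: 4πI² = 441·2/77·16/693 = 32/121
take √, sign +1: I = 0.14506992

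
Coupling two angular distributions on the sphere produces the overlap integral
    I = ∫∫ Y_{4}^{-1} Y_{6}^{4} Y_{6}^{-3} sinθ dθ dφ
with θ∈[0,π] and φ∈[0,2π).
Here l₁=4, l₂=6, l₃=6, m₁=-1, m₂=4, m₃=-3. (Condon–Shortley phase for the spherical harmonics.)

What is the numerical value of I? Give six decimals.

0.077598

Rules hold: Σm=0, L=16 even, 2≤6≤10.
N = 9·13·13 = 1521
Δ = 4!·4!·8!/17! = 1/15315300
Racah Σ t=0..4: t=0:+1/829440 t=1:−1/25920 t=2:+1/9216 t=3:−1/25920 t=4:+1/829440 = 7/207360
⇒ 3j(4 6 6; 0 0 0)² = 28/2431, sgn +1
Racah Σ t=2..4: t=2:+1/967680 t=3:−1/120960 t=4:+1/207360 = -1/414720
⇒ 3j(4 6 6; -1 4 -3)² = 21/4862, sgn +1
4πI² = N·(3j₀)²·(3jₘ)² = 2646/34969
I = +1·√(0.075667/4π) = 0.07759762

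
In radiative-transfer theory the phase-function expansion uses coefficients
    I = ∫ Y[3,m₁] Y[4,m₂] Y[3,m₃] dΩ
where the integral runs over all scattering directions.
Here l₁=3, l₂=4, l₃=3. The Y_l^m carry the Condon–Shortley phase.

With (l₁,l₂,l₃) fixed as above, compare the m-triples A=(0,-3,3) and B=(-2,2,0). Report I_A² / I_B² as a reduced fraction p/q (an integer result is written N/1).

l's match ⇒ only the (l;m) 3-j factors differ between A and B.
A: triangle coeff Δ(3,4,3) = 1/34650; Σ_t [1,1]: t=1:−1/288 = -1/288; (3j)²=1/22 [(3 4 3; 0 -3 3)], sign=-1
B: triangle coeff Δ(3,4,3) = 1/34650; Σ_t [3,4]: t=3:−1/72 t=4:+1/96 = -1/288; (3j)²=1/462 [(3 4 3; -2 2 0)], sign=+1
I_A²/I_B² = (1/22)/(1/462) = 21/1

21/1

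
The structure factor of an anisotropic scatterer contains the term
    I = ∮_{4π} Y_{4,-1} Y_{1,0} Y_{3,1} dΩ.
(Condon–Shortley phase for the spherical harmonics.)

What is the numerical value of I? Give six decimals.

-0.238414

Checks pass: Σm=0; 8 even; l₃=3∈[3,5].
(2·4+1)(2·1+1)(2·3+1) = 189
Δ: 2! 6! 0! / 9! → 1/252
sum: t=1:−1/36 = -1/36
3j²(4 1 3; 0 0 0) = Δ·Π!·Σ² = 4/63  (sign +1)
sum: t=1:−1/48 = -1/48
3j²(4 1 3; -1 0 1) = Δ·Π!·Σ² = 5/84  (sign -1)
combine: 4πI² = 189·4/63·5/84 = 5/7
take √, sign -1: I = -0.23841361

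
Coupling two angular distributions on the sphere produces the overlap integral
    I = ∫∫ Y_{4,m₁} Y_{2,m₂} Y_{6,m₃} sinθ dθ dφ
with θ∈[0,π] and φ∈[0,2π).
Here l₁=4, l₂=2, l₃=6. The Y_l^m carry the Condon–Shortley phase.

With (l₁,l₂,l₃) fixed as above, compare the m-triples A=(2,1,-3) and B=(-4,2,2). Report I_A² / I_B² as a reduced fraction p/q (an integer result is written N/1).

252/1

Same 4,2,6: normalisation and zero-m 3j drop out of the ratio.
A: Δ: 0! 8! 4! / 13! → 1/6435; sum: t=0:+1/8640 = 1/8640; 3j²(4 2 6; 2 1 -3) = Δ·Π!·Σ² = 28/715  (sign -1)
B: Δ: 0! 8! 4! / 13! → 1/6435; sum: t=0:+1/967680 = 1/967680; 3j²(4 2 6; -4 2 2) = Δ·Π!·Σ² = 1/6435  (sign +1)
I_A²/I_B² = (28/715)/(1/6435) = 252/1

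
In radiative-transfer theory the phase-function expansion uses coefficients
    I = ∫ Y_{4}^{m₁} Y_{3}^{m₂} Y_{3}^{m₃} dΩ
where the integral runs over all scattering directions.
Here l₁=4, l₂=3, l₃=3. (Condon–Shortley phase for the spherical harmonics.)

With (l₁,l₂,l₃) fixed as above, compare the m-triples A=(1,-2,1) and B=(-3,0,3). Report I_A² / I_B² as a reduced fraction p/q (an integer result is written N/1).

32/63

Shared (l₁,l₂,l₃)=(4,3,3): N and (l;000)² cancel in I_A²/I_B².
A: Δ = 4!·4!·2!/11! = 1/34650; Racah Σ t=0..1: t=0:+1/144 t=1:−1/48 = -1/72; ⇒ 3j(4 3 3; 1 -2 1)² = 16/693, sgn -1
B: Δ = 4!·4!·2!/11! = 1/34650; Racah Σ t=3..3: t=3:−1/288 = -1/288; ⇒ 3j(4 3 3; -3 0 3)² = 1/22, sgn -1
I_A²/I_B² = (16/693)/(1/22) = 32/63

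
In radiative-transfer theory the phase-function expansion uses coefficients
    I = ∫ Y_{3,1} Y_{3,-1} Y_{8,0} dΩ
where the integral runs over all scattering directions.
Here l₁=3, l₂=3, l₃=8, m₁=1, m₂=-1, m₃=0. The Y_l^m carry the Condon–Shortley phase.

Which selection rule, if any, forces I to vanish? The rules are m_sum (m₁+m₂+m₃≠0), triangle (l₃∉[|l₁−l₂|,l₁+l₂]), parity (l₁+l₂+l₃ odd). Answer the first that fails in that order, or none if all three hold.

Σmᵢ = 0  ✓
l₃∈[|l₁−l₂|,l₁+l₂]=[0,6], have l₃=8  ✗
Σlᵢ = 14 ⇒ even

triangle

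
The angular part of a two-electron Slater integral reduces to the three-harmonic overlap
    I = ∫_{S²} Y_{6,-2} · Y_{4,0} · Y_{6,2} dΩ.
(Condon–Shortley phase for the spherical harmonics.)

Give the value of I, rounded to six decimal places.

0.016594

Checks pass: Σm=0; 16 even; l₃=6∈[2,10].
(2·6+1)(2·4+1)(2·6+1) = 1521
Δ: 4! 8! 4! / 17! → 1/15315300
sum: t=0:+1/829440 t=1:−1/25920 t=2:+1/9216 t=3:−1/25920 t=4:+1/829440 = 7/207360
3j²(6 4 6; 0 0 0) = Δ·Π!·Σ² = 28/2431  (sign +1)
sum: t=0:+1/23224320 t=1:−1/181440 t=2:+1/23040 t=3:−1/25920 t=4:+1/331776 = 11/4644864
3j²(6 4 6; -2 0 2) = Δ·Π!·Σ² = 11/55692  (sign +1)
combine: 4πI² = 1521·28/2431·11/55692 = 1/289
take √, sign +1: I = 0.01659381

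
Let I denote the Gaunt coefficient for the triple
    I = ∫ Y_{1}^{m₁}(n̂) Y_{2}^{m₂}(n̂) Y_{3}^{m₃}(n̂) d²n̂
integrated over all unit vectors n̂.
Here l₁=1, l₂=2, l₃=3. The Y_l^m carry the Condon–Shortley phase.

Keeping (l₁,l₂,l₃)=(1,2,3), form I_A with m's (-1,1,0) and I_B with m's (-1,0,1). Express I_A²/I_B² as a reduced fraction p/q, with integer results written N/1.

1/2

l's match ⇒ only the (l;m) 3-j factors differ between A and B.
A: triangle coeff Δ(1,2,3) = 1/105; Σ_t [0,0]: t=0:+1/12 = 1/12; (3j)²=1/35 [(1 2 3; -1 1 0)], sign=-1
B: triangle coeff Δ(1,2,3) = 1/105; Σ_t [0,0]: t=0:+1/8 = 1/8; (3j)²=2/35 [(1 2 3; -1 0 1)], sign=+1
I_A²/I_B² = (1/35)/(2/35) = 1/2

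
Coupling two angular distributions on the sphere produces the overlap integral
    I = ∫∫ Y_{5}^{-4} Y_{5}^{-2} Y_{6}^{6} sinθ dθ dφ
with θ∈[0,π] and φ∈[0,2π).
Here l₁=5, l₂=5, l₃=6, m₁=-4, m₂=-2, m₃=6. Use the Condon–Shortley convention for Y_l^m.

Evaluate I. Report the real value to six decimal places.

m-sum 0 ✓  L=16 even ✓  0≤6≤10 ✓
Π(2lᵢ+1) = 11×11×13 = 1573
triangle coeff Δ(5,5,6) = 1/28588560
Σ_t [0,4]: t=0:+1/345600 t=1:−1/13824 t=2:+1/5184 t=3:−1/13824 t=4:+1/345600 = 7/129600
(3j)²=80/7293 [(5 5 6; 0 0 0)], sign=+1
Σ_t [3,3]: t=3:−1/3110400 = -1/3110400
(3j)²=21/1105 [(5 5 6; -4 -2 6)], sign=-1
⇒ 4πI² = 1232/3757
I = (-1)√(1232/3757/(4π)) = -0.16153991

-0.161540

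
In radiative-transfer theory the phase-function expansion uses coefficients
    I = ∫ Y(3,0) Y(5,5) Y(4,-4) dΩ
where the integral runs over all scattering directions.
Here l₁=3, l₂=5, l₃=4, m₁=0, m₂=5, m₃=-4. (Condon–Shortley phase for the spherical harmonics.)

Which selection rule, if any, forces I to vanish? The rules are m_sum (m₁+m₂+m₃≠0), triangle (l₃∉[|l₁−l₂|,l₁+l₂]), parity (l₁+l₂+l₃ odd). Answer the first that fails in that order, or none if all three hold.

azimuthal sum: 0 + 5 − 4 = 1  ✗
2 ≤ 4 ≤ 8 (triangle on l)
L = 3 + 5 + 4 = 12 (even)

m_sum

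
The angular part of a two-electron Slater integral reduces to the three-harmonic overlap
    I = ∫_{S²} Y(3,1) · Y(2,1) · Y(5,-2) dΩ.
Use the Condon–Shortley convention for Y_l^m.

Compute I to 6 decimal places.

0.245532

Rules hold: Σm=0, L=10 even, 1≤5≤5.
N = 7·5·11 = 385
Δ = 0!·6!·4!/11! = 1/2310
Racah Σ t=0..0: t=0:+1/144 = 1/144
⇒ 3j(3 2 5; 0 0 0)² = 10/231, sgn -1
Racah Σ t=0..0: t=0:+1/288 = 1/288
⇒ 3j(3 2 5; 1 1 -2)² = 1/22, sgn -1
4πI² = N·(3j₀)²·(3jₘ)² = 25/33
I = +1·√(0.757576/4π) = 0.24553200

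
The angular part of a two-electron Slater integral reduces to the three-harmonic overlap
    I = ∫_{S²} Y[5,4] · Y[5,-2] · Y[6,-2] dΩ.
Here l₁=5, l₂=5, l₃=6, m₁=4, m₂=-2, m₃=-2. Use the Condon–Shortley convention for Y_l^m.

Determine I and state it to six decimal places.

0.108910

m-sum 0 ✓  L=16 even ✓  0≤6≤10 ✓
Π(2lᵢ+1) = 11×11×13 = 1573
triangle coeff Δ(5,5,6) = 1/28588560
Σ_t [0,4]: t=0:+1/345600 t=1:−1/13824 t=2:+1/5184 t=3:−1/13824 t=4:+1/345600 = 7/129600
(3j)²=80/7293 [(5 5 6; 0 0 0)], sign=+1
Σ_t [0,1]: t=0:+1/103680 t=1:−1/207360 = 1/207360
(3j)²=21/2431 [(5 5 6; 4 -2 -2)], sign=+1
⇒ 4πI² = 560/3757
I = (+1)√(560/3757/(4π)) = 0.10891018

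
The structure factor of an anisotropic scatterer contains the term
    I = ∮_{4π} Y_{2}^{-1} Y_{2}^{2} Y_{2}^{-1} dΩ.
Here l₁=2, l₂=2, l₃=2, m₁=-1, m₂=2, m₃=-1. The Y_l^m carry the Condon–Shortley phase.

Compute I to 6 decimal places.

0.220728

Rules hold: Σm=0, L=6 even, 0≤2≤4.
N = 5·5·5 = 125
Δ = 2!·2!·2!/7! = 1/630
Racah Σ t=0..2: t=0:+1/8 t=1:−1/1 t=2:+1/8 = -3/4
⇒ 3j(2 2 2; 0 0 0)² = 2/35, sgn -1
Racah Σ t=2..2: t=2:+1/4 = 1/4
⇒ 3j(2 2 2; -1 2 -1)² = 3/35, sgn -1
4πI² = N·(3j₀)²·(3jₘ)² = 30/49
I = +1·√(0.612245/4π) = 0.22072812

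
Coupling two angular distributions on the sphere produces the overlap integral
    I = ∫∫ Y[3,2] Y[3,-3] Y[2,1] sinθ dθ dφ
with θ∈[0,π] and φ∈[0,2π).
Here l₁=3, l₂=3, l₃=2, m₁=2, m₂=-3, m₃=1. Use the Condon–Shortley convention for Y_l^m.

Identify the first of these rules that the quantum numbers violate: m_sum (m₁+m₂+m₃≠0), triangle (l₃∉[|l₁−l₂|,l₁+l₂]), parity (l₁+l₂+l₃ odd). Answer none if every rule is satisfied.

Σmᵢ = 0  ✓
l₃∈[|l₁−l₂|,l₁+l₂]=[0,6], have l₃=2  ✓
Σlᵢ = 8 ⇒ even  ✓

none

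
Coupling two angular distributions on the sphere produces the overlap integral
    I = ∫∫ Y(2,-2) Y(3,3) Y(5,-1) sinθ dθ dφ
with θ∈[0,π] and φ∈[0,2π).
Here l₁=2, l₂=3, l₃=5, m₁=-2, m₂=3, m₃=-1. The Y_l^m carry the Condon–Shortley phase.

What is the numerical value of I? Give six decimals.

-0.023961

Checks pass: Σm=0; 10 even; l₃=5∈[1,5].
(2·2+1)(2·3+1)(2·5+1) = 385
Δ: 0! 4! 6! / 11! → 1/2310
sum: t=0:+1/144 = 1/144
3j²(2 3 5; 0 0 0) = Δ·Π!·Σ² = 10/231  (sign -1)
sum: t=0:+1/17280 = 1/17280
3j²(2 3 5; -2 3 -1) = Δ·Π!·Σ² = 1/2310  (sign +1)
combine: 4πI² = 385·10/231·1/2310 = 5/693
take √, sign -1: I = -0.02396147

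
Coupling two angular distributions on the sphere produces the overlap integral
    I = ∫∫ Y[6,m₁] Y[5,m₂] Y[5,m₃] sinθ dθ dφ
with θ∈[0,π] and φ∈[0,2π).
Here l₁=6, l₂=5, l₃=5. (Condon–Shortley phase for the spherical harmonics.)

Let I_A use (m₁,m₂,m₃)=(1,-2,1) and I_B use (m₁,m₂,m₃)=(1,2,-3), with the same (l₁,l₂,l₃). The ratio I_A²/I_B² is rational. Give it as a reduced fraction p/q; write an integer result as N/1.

l's match ⇒ only the (l;m) 3-j factors differ between A and B.
A: triangle coeff Δ(6,5,5) = 1/28588560; Σ_t [0,3]: t=0:+1/518400 t=1:−1/23040 t=2:+1/10368 t=3:−1/41472 = 1/32400; (3j)²=128/12155 [(6 5 5; 1 -2 1)], sign=+1
B: triangle coeff Δ(6,5,5) = 1/28588560; Σ_t [3,5]: t=3:−1/41472 t=4:+1/34560 t=5:−1/345600 = 1/518400; (3j)²=7/36465 [(6 5 5; 1 2 -3)], sign=+1
I_A²/I_B² = (128/12155)/(7/36465) = 384/7

384/7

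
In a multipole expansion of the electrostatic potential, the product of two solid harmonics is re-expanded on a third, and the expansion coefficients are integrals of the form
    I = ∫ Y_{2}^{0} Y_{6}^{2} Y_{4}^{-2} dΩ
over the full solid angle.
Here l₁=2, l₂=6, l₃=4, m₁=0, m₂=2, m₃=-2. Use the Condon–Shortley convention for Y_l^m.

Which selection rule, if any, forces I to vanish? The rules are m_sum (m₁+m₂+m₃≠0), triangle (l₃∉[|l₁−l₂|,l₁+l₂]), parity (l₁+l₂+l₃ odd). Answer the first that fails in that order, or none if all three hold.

azimuthal sum: 0 + 2 − 2 = 0  ✓
4 ≤ 4 ≤ 8 (triangle on l)  ✓
L = 2 + 6 + 4 = 12 (even)  ✓

none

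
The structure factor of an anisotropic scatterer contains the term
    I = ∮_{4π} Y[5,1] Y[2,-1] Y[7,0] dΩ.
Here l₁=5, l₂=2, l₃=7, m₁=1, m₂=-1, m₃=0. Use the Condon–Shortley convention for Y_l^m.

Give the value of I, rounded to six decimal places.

0.177378

m-sum 0 ✓  L=14 even ✓  3≤7≤7 ✓
Π(2lᵢ+1) = 11×5×15 = 825
triangle coeff Δ(5,2,7) = 1/15015
Σ_t [0,0]: t=0:+1/57600 = 1/57600
(3j)²=21/715 [(5 2 7; 0 0 0)], sign=-1
Σ_t [0,0]: t=0:+1/103680 = 1/103680
(3j)²=7/429 [(5 2 7; 1 -1 0)], sign=-1
⇒ 4πI² = 735/1859
I = (+1)√(735/1859/(4π)) = 0.17737771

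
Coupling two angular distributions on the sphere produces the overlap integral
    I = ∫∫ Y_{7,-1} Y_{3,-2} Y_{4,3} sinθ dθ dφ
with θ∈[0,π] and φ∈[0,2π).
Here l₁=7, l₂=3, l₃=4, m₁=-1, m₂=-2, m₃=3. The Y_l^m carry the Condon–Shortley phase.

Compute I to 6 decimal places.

Rules hold: Σm=0, L=14 even, 4≤4≤10.
N = 15·7·9 = 945
Δ = 6!·8!·0!/15! = 1/45045
Racah Σ t=3..3: t=3:−1/20736 = -1/20736
⇒ 3j(7 3 4; 0 0 0)² = 35/1287, sgn -1
Racah Σ t=1..1: t=1:−1/604800 = -1/604800
⇒ 3j(7 3 4; -1 -2 3)² = 16/15015, sgn +1
4πI² = N·(3j₀)²·(3jₘ)² = 560/20449
I = -1·√(0.0273852/4π) = -0.04668239

-0.046682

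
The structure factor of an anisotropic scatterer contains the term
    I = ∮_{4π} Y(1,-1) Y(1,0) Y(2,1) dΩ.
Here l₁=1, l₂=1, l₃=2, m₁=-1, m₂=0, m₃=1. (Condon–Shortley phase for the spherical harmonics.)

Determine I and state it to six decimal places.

Rules hold: Σm=0, L=4 even, 0≤2≤2.
N = 3·3·5 = 45
Δ = 0!·2!·2!/5! = 1/30
Racah Σ t=0..0: t=0:+1/1 = 1/1
⇒ 3j(1 1 2; 0 0 0)² = 2/15, sgn +1
Racah Σ t=0..0: t=0:+1/2 = 1/2
⇒ 3j(1 1 2; -1 0 1)² = 1/10, sgn -1
4πI² = N·(3j₀)²·(3jₘ)² = 3/5
I = -1·√(0.6/4π) = -0.21850969

-0.218510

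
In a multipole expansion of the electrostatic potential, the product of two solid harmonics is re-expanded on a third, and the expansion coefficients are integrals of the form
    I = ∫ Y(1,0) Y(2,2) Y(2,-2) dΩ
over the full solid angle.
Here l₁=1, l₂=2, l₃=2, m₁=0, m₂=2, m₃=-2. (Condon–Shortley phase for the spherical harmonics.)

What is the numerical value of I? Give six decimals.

0.000000

Σlᵢ=5 odd — θ-integrand is odd under cosθ→−cosθ; I=0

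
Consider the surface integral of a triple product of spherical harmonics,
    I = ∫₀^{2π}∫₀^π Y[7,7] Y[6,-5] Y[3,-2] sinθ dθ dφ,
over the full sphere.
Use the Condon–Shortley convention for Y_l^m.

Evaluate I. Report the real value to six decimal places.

Rules hold: Σm=0, L=16 even, 1≤3≤13.
N = 15·13·7 = 1365
Δ = 10!·4!·2!/17! = 1/2042040
Racah Σ t=4..6: t=4:+1/207360 t=5:−1/57600 t=6:+1/207360 = -1/129600
⇒ 3j(7 6 3; 0 0 0)² = 168/12155, sgn +1
Racah Σ t=0..0: t=0:+1/87091200 = 1/87091200
⇒ 3j(7 6 3; 7 -5 -2)² = 11/408, sgn -1
4πI² = N·(3j₀)²·(3jₘ)² = 147/289
I = -1·√(0.508651/4π) = -0.20118927

-0.201189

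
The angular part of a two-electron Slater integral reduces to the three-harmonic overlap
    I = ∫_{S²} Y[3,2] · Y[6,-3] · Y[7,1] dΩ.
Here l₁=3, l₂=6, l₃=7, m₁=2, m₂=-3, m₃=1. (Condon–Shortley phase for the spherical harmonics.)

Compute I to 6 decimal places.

0.167202

m-sum 0 ✓  L=16 even ✓  3≤7≤9 ✓
Π(2lᵢ+1) = 7×13×15 = 1365
triangle coeff Δ(3,6,7) = 1/2042040
Σ_t [0,2]: t=0:+1/207360 t=1:−1/57600 t=2:+1/207360 = -1/129600
(3j)²=168/12155 [(3 6 7; 0 0 0)], sign=+1
Σ_t [0,1]: t=0:+1/362880 t=1:−1/1935360 = 13/5806080
(3j)²=195/10472 [(3 6 7; 2 -3 1)], sign=+1
⇒ 4πI² = 12285/34969
I = (+1)√(12285/34969/(4π)) = 0.16720184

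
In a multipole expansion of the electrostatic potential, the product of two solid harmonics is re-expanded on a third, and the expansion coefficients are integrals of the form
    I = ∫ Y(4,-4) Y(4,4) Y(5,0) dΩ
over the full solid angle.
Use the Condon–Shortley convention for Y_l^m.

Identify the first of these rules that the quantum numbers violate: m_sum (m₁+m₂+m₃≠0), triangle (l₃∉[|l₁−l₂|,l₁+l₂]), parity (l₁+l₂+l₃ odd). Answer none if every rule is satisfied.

m₁+m₂+m₃ = -4 + 4 + 0 = 0  ✓
triangle: |4−4|=0 ≤ l₃=5 ≤ 4+4=8  ✓
parity: l₁+l₂+l₃ = 13 is odd  ✗

parity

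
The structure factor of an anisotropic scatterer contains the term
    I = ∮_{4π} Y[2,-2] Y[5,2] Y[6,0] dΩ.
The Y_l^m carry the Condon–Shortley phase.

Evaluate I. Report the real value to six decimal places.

L=13 odd ⇒ parity kills the (l;000) factor ⇒ I = 0

0.000000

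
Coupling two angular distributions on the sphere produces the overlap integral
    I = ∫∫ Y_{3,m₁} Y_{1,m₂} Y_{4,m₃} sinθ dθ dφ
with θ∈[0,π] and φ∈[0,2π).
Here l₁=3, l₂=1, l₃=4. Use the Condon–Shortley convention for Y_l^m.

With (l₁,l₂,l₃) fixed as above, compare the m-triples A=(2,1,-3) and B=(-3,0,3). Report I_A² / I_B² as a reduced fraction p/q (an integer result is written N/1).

3/1

l's match ⇒ only the (l;m) 3-j factors differ between A and B.
A: triangle coeff Δ(3,1,4) = 1/252; Σ_t [0,0]: t=0:+1/240 = 1/240; (3j)²=1/12 [(3 1 4; 2 1 -3)], sign=-1
B: triangle coeff Δ(3,1,4) = 1/252; Σ_t [0,0]: t=0:+1/720 = 1/720; (3j)²=1/36 [(3 1 4; -3 0 3)], sign=-1
I_A²/I_B² = (1/12)/(1/36) = 3/1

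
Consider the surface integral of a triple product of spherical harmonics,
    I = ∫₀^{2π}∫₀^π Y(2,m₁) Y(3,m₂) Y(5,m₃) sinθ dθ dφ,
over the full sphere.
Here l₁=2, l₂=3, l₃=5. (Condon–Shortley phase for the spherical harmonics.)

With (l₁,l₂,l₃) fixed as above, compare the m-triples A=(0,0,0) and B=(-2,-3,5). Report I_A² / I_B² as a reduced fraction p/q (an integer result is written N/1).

10/21

l's match ⇒ only the (l;m) 3-j factors differ between A and B.
A: triangle coeff Δ(2,3,5) = 1/2310; Σ_t [0,0]: t=0:+1/144 = 1/144; (3j)²=10/231 [(2 3 5; 0 0 0)], sign=-1
B: triangle coeff Δ(2,3,5) = 1/2310; Σ_t [0,0]: t=0:+1/17280 = 1/17280; (3j)²=1/11 [(2 3 5; -2 -3 5)], sign=+1
I_A²/I_B² = (10/231)/(1/11) = 10/21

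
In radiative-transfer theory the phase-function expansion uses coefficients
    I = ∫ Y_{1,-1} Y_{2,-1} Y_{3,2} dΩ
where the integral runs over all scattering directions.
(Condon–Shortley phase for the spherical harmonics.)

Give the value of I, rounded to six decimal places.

0.261169

m-sum 0 ✓  L=6 even ✓  1≤3≤3 ✓
Π(2lᵢ+1) = 3×5×7 = 105
triangle coeff Δ(1,2,3) = 1/105
Σ_t [0,0]: t=0:+1/4 = 1/4
(3j)²=3/35 [(1 2 3; 0 0 0)], sign=-1
Σ_t [0,0]: t=0:+1/12 = 1/12
(3j)²=2/21 [(1 2 3; -1 -1 2)], sign=-1
⇒ 4πI² = 6/7
I = (+1)√(6/7/(4π)) = 0.26116903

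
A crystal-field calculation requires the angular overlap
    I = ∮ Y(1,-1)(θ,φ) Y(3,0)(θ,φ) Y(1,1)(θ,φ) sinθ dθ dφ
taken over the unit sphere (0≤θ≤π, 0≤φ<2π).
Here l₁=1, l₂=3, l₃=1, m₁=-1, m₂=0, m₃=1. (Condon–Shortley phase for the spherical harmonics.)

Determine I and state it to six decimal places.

l₃=1 ∉ [2,4] — triangle fails ⇒ I = 0

0.000000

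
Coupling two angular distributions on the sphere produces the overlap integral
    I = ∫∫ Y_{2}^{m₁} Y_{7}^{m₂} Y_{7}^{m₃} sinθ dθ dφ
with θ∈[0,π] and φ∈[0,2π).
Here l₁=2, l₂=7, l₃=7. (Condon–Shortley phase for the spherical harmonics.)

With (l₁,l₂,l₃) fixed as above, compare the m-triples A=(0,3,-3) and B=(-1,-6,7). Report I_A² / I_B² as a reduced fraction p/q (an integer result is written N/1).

841/3549

Shared (l₁,l₂,l₃)=(2,7,7): N and (l;000)² cancel in I_A²/I_B².
A: Δ = 2!·2!·12!/17! = 1/185640; Racah Σ t=0..2: t=0:+1/29030400 t=1:−1/2177280 t=2:+1/3870720 = -29/174182400; ⇒ 3j(2 7 7; 0 3 -3)² = 841/185640, sgn -1
B: Δ = 2!·2!·12!/17! = 1/185640; Racah Σ t=1..1: t=1:−1/958003200 = -1/958003200; ⇒ 3j(2 7 7; -1 -6 7)² = 13/680, sgn -1
I_A²/I_B² = (841/185640)/(13/680) = 841/3549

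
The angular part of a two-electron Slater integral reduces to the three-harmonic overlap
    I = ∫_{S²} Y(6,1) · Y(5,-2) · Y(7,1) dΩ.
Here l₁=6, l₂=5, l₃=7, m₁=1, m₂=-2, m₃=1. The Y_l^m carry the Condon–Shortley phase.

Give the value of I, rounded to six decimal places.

Rules hold: Σm=0, L=18 even, 1≤7≤11.
N = 13·11·15 = 2145
Δ = 4!·8!·6!/19! = 1/174594420
Racah Σ t=0..4: t=0:+1/4147200 t=1:−1/207360 t=2:+1/82944 t=3:−1/207360 t=4:+1/4147200 = 1/345600
⇒ 3j(6 5 7; 0 0 0)² = 420/46189, sgn -1
Racah Σ t=0..3: t=0:+1/622080 t=1:−1/165888 t=2:+1/345600 t=3:−1/6220800 = -7/4147200
⇒ 3j(6 5 7; 1 -2 1)² = 2401/277134, sgn -1
4πI² = N·(3j₀)²·(3jₘ)² = 2521050/14919047
I = +1·√(0.168982/4π) = 0.11596188

0.115962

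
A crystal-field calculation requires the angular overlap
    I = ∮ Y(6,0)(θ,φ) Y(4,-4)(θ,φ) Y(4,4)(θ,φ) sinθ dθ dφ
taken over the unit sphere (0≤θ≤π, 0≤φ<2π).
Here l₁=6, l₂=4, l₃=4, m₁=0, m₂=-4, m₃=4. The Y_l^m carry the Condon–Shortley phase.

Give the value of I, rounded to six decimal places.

-0.028451

Rules hold: Σm=0, L=14 even, 2≤4≤10.
N = 13·9·9 = 1053
Δ = 6!·6!·2!/15! = 1/1261260
Racah Σ t=2..4: t=2:+1/4608 t=3:−1/1296 t=4:+1/4608 = -7/20736
⇒ 3j(6 4 4; 0 0 0)² = 20/1287, sgn -1
Racah Σ t=0..0: t=0:+1/1036800 = 1/1036800
⇒ 3j(6 4 4; 0 -4 4)² = 4/6435, sgn +1
4πI² = N·(3j₀)²·(3jₘ)² = 16/1573
I = -1·√(0.0101716/4π) = -0.02845055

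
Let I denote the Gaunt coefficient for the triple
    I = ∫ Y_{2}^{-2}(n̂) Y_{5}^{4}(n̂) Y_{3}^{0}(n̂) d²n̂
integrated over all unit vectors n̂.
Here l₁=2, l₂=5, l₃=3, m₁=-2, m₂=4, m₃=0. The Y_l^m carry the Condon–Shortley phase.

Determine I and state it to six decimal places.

-2 + 4 + 0 = 2 ≠ 0: azimuthal integral kills it; I = 0

0.000000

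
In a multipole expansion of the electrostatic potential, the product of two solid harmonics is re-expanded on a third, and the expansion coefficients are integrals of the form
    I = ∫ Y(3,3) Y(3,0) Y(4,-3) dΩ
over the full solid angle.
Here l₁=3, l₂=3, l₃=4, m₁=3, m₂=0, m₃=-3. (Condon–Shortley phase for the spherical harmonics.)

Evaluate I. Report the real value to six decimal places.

Rules hold: Σm=0, L=10 even, 0≤4≤6.
N = 7·7·9 = 441
Δ = 2!·4!·4!/11! = 1/34650
Racah Σ t=0..2: t=0:+1/72 t=1:−1/16 t=2:+1/72 = -5/144
⇒ 3j(3 3 4; 0 0 0)² = 2/77, sgn -1
Racah Σ t=0..0: t=0:+1/288 = 1/288
⇒ 3j(3 3 4; 3 0 -3)² = 1/22, sgn -1
4πI² = N·(3j₀)²·(3jₘ)² = 63/121
I = +1·√(0.520661/4π) = 0.20355073

0.203551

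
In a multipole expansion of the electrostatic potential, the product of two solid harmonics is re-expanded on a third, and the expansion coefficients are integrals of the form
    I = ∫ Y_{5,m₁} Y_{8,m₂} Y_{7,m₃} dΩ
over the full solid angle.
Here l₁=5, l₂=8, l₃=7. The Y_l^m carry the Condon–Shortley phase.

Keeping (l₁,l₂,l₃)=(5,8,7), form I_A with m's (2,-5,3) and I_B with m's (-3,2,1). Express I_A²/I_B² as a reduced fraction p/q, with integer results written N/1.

220/117

Same 5,8,7: normalisation and zero-m 3j drop out of the ratio.
A: Δ: 6! 4! 10! / 21! → 1/814773960; sum: t=0:+1/130636800 t=1:−1/38707200 t=2:+1/104509440 t=3:−1/3135283200 = -1/111974400; 3j²(5 8 7; 2 -5 3) = Δ·Π!·Σ² = 28/2907  (sign -1)
B: Δ: 6! 4! 10! / 21! → 1/814773960; sum: t=4:+1/19906560 t=5:−1/10368000 t=6:+1/49766400 = -13/497664000; 3j²(5 8 7; -3 2 1) = Δ·Π!·Σ² = 91/17765  (sign -1)
I_A²/I_B² = (28/2907)/(91/17765) = 220/117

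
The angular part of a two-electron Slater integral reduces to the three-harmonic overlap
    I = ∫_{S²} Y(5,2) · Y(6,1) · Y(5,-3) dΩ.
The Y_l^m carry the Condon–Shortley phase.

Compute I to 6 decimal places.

0.016235

m-sum 0 ✓  L=16 even ✓  1≤5≤11 ✓
Π(2lᵢ+1) = 11×13×11 = 1573
triangle coeff Δ(5,6,5) = 1/28588560
Σ_t [1,5]: t=1:−1/345600 t=2:+1/13824 t=3:−1/5184 t=4:+1/13824 t=5:−1/345600 = -7/129600
(3j)²=80/7293 [(5 6 5; 0 0 0)], sign=+1
Σ_t [1,3]: t=1:−1/345600 t=2:+1/34560 t=3:−1/41472 = 1/518400
(3j)²=7/36465 [(5 6 5; 2 1 -3)], sign=+1
⇒ 4πI² = 112/33813
I = (+1)√(112/33813/(4π)) = 0.01623537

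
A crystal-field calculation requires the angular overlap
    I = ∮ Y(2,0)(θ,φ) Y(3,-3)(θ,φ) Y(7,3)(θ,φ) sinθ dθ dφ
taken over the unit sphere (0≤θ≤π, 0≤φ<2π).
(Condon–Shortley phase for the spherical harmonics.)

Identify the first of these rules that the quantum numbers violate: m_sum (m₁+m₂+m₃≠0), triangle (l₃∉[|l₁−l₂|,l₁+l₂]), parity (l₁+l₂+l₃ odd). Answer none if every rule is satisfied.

triangle

azimuthal sum: 0 − 3 + 3 = 0  ✓
1 ≤ 7 ≤ 5 (triangle on l)  ✗
L = 2 + 3 + 7 = 12 (even)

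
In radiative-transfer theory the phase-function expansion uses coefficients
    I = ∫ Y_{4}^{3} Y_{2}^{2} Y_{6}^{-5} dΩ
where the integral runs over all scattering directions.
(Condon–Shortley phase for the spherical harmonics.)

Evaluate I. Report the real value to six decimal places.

-0.288917

m-sum 0 ✓  L=12 even ✓  2≤6≤6 ✓
Π(2lᵢ+1) = 9×5×13 = 585
triangle coeff Δ(4,2,6) = 1/6435
Σ_t [0,0]: t=0:+1/2304 = 1/2304
(3j)²=5/143 [(4 2 6; 0 0 0)], sign=+1
Σ_t [0,0]: t=0:+1/120960 = 1/120960
(3j)²=2/39 [(4 2 6; 3 2 -5)], sign=-1
⇒ 4πI² = 150/143
I = (-1)√(150/143/(4π)) = -0.28891672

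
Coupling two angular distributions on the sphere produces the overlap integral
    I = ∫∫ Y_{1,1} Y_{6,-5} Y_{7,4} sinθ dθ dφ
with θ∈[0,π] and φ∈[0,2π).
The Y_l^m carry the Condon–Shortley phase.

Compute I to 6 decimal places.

0.060604

m-sum 0 ✓  L=14 even ✓  5≤7≤7 ✓
Π(2lᵢ+1) = 3×13×15 = 585
triangle coeff Δ(1,6,7) = 1/1365
Σ_t [0,0]: t=0:+1/518400 = 1/518400
(3j)²=7/195 [(1 6 7; 0 0 0)], sign=-1
Σ_t [0,0]: t=0:+1/79833600 = 1/79833600
(3j)²=1/455 [(1 6 7; 1 -5 4)], sign=-1
⇒ 4πI² = 3/65
I = (+1)√(3/65/(4π)) = 0.06060368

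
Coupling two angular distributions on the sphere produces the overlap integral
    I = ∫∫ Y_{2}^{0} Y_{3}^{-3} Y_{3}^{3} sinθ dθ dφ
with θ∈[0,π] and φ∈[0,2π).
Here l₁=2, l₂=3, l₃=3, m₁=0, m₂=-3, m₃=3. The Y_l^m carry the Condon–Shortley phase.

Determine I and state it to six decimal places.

0.210261

Checks pass: Σm=0; 8 even; l₃=3∈[1,5].
(2·2+1)(2·3+1)(2·3+1) = 245
Δ: 2! 2! 4! / 9! → 1/3780
sum: t=0:+1/24 t=1:−1/4 t=2:+1/24 = -1/6
3j²(2 3 3; 0 0 0) = Δ·Π!·Σ² = 4/105  (sign +1)
sum: t=0:+1/96 = 1/96
3j²(2 3 3; 0 -3 3) = Δ·Π!·Σ² = 5/84  (sign +1)
combine: 4πI² = 245·4/105·5/84 = 5/9
take √, sign +1: I = 0.21026104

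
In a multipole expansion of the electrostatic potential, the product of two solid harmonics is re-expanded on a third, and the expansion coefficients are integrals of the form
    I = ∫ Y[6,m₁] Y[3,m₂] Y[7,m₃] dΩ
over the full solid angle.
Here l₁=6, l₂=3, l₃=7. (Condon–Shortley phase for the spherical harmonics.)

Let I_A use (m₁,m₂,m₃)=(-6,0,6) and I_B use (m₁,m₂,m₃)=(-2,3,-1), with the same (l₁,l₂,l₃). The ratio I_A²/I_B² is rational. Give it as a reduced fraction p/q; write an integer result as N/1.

Same 6,3,7: normalisation and zero-m 3j drop out of the ratio.
A: Δ: 2! 10! 4! / 17! → 1/2042040; sum: t=2:+1/43545600 = 1/43545600; 3j²(6 3 7; -6 0 6) = Δ·Π!·Σ² = 33/1190  (sign -1)
B: Δ: 2! 10! 4! / 17! → 1/2042040; sum: t=2:+1/829440 = 1/829440; 3j²(6 3 7; -2 3 -1) = Δ·Π!·Σ² = 35/2431  (sign +1)
I_A²/I_B² = (33/1190)/(35/2431) = 4719/2450

4719/2450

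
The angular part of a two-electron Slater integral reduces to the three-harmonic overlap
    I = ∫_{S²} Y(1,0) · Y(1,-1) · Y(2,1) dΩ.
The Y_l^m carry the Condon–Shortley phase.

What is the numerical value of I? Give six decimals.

-0.218510

Rules hold: Σm=0, L=4 even, 0≤2≤2.
N = 3·3·5 = 45
Δ = 0!·2!·2!/5! = 1/30
Racah Σ t=0..0: t=0:+1/1 = 1/1
⇒ 3j(1 1 2; 0 0 0)² = 2/15, sgn +1
Racah Σ t=0..0: t=0:+1/2 = 1/2
⇒ 3j(1 1 2; 0 -1 1)² = 1/10, sgn -1
4πI² = N·(3j₀)²·(3jₘ)² = 3/5
I = -1·√(0.6/4π) = -0.21850969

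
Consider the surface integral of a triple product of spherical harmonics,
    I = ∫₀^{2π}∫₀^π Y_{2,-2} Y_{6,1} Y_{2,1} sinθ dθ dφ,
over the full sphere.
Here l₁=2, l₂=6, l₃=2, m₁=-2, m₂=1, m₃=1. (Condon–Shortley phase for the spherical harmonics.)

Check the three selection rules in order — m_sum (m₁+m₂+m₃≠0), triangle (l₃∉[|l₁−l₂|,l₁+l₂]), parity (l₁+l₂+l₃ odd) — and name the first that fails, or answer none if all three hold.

triangle

m₁+m₂+m₃ = -2 + 1 + 1 = 0  ✓
triangle: |2−6|=4 ≤ l₃=2 ≤ 2+6=8  ✗
parity: l₁+l₂+l₃ = 10 is even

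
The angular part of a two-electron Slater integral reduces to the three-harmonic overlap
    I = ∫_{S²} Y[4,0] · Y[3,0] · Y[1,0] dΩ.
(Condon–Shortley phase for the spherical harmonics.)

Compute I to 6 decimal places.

0.246233

Rules hold: Σm=0, L=8 even, 1≤1≤7.
N = 9·7·3 = 189
Δ = 6!·2!·0!/9! = 1/252
Racah Σ t=3..3: t=3:−1/36 = -1/36
⇒ 3j(4 3 1; 0 0 0)² = 4/63, sgn +1
(m-triple is (0,0,0) — same symbol as above.)
4πI² = N·(3j₀)²·(3jₘ)² = 16/21
I = +1·√(0.761905/4π) = 0.24623252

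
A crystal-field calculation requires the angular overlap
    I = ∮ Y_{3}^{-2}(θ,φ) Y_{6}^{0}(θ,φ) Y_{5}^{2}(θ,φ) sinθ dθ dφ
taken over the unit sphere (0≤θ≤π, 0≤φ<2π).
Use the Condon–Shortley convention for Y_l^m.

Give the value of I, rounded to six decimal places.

-0.165130

Checks pass: Σm=0; 14 even; l₃=5∈[3,9].
(2·3+1)(2·6+1)(2·5+1) = 1001
Δ: 4! 2! 8! / 15! → 1/675675
sum: t=1:−1/8640 t=2:+1/2304 t=3:−1/8640 = 7/34560
3j²(3 6 5; 0 0 0) = Δ·Π!·Σ² = 7/429  (sign -1)
sum: t=3:−1/8640 t=4:+1/34560 = -1/11520
3j²(3 6 5; -2 0 2) = Δ·Π!·Σ² = 3/143  (sign +1)
combine: 4πI² = 1001·7/429·3/143 = 49/143
take √, sign -1: I = -0.16512966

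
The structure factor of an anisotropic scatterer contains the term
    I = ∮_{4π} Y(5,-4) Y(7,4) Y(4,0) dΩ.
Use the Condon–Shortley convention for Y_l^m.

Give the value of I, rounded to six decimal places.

Checks pass: Σm=0; 16 even; l₃=4∈[2,12].
(2·5+1)(2·7+1)(2·4+1) = 1485
Δ: 8! 2! 6! / 17! → 1/6126120
sum: t=3:−1/69120 t=4:+1/20736 t=5:−1/69120 = 1/51840
3j²(5 7 4; 0 0 0) = Δ·Π!·Σ² = 280/21879  (sign +1)
sum: t=7:−1/483840 t=8:+1/1451520 = -1/725760
3j²(5 7 4; -4 4 0) = Δ·Π!·Σ² = 24/1547  (sign -1)
combine: 4πI² = 1485·280/21879·24/1547 = 14400/48841
take √, sign -1: I = -0.15317364

-0.153174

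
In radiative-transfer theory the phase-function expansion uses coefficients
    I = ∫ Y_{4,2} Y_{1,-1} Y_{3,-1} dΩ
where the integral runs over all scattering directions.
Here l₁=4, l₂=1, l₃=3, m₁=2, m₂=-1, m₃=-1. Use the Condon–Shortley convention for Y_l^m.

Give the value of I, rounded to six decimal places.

0.238414

Checks pass: Σm=0; 8 even; l₃=3∈[3,5].
(2·4+1)(2·1+1)(2·3+1) = 189
Δ: 2! 6! 0! / 9! → 1/252
sum: t=1:−1/36 = -1/36
3j²(4 1 3; 0 0 0) = Δ·Π!·Σ² = 4/63  (sign +1)
sum: t=0:+1/96 = 1/96
3j²(4 1 3; 2 -1 -1) = Δ·Π!·Σ² = 5/84  (sign +1)
combine: 4πI² = 189·4/63·5/84 = 5/7
take √, sign +1: I = 0.23841361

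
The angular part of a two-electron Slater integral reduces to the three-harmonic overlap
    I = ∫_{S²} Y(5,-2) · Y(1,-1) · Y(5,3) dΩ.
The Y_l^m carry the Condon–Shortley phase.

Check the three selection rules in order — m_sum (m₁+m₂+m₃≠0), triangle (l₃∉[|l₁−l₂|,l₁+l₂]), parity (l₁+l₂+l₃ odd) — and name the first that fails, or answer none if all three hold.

Σmᵢ = 0  ✓
l₃∈[|l₁−l₂|,l₁+l₂]=[4,6], have l₃=5  ✓
Σlᵢ = 11 ⇒ odd  ✗

parity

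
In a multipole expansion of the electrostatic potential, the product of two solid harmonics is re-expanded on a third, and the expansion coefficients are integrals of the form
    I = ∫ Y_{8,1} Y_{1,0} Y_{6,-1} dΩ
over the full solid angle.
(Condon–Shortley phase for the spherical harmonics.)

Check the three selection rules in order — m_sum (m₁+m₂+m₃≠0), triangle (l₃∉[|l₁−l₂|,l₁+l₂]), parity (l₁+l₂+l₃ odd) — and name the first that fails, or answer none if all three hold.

azimuthal sum: 1 + 0 − 1 = 0  ✓
7 ≤ 6 ≤ 9 (triangle on l)  ✗
L = 8 + 1 + 6 = 15 (odd)

triangle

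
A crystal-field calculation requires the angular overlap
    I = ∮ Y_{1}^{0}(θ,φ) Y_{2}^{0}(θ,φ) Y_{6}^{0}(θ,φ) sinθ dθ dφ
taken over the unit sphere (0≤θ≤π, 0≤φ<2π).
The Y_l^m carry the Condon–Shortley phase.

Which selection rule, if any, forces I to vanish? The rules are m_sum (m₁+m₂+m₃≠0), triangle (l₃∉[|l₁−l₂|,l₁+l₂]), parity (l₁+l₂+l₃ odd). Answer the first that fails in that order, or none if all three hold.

m₁+m₂+m₃ = 0 + 0 + 0 = 0  ✓
triangle: |1−2|=1 ≤ l₃=6 ≤ 1+2=3  ✗
parity: l₁+l₂+l₃ = 9 is odd

triangle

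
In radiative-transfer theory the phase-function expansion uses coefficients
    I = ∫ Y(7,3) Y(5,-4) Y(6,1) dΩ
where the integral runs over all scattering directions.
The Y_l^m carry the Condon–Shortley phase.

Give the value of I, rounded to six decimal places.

-0.033132

Rules hold: Σm=0, L=18 even, 2≤6≤12.
N = 15·11·13 = 2145
Δ = 6!·8!·4!/19! = 1/174594420
Racah Σ t=1..5: t=1:−1/4147200 t=2:+1/207360 t=3:−1/82944 t=4:+1/207360 t=5:−1/4147200 = -1/345600
⇒ 3j(7 5 6; 0 0 0)² = 420/46189, sgn -1
Racah Σ t=0..1: t=0:+1/2488320 t=1:−1/2073600 = -1/12441600
⇒ 3j(7 5 6; 3 -4 1)² = 98/138567, sgn +1
4πI² = N·(3j₀)²·(3jₘ)² = 205800/14919047
I = -1·√(0.0137944/4π) = -0.03313197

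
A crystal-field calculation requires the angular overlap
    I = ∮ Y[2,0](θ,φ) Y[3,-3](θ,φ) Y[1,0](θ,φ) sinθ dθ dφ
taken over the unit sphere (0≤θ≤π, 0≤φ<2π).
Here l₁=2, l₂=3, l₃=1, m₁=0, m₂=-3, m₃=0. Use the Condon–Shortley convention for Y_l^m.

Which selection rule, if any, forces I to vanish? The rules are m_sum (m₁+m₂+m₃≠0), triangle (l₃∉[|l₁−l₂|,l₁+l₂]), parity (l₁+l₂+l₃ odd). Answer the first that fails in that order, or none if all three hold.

m₁+m₂+m₃ = 0 − 3 + 0 = -3  ✗
triangle: |2−3|=1 ≤ l₃=1 ≤ 2+3=5
parity: l₁+l₂+l₃ = 6 is even

m_sum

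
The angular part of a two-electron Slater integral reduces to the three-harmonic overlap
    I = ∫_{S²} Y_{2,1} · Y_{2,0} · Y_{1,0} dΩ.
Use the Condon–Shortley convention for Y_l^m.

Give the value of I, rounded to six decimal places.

0.000000

1 + 0 + 0 = 1 ≠ 0: azimuthal integral kills it; I = 0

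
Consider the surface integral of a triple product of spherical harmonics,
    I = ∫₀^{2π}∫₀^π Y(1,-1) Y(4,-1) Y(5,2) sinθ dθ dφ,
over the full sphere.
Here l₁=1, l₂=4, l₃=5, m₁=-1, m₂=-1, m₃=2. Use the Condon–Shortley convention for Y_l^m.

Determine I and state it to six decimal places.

Checks pass: Σm=0; 10 even; l₃=5∈[3,5].
(2·1+1)(2·4+1)(2·5+1) = 297
Δ: 0! 2! 8! / 11! → 1/495
sum: t=0:+1/576 = 1/576
3j²(1 4 5; 0 0 0) = Δ·Π!·Σ² = 5/99  (sign -1)
sum: t=0:+1/1440 = 1/1440
3j²(1 4 5; -1 -1 2) = Δ·Π!·Σ² = 7/165  (sign -1)
combine: 4πI² = 297·5/99·7/165 = 7/11
take √, sign +1: I = 0.22503380

0.225034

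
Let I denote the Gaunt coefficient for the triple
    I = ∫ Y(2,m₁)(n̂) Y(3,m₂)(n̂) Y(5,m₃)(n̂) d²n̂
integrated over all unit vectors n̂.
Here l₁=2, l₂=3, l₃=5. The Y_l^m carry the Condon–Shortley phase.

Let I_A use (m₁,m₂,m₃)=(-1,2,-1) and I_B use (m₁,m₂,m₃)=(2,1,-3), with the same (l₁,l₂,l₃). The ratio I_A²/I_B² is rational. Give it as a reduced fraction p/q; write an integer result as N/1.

12/35

Same 2,3,5: normalisation and zero-m 3j drop out of the ratio.
A: Δ: 0! 4! 6! / 11! → 1/2310; sum: t=0:+1/720 = 1/720; 3j²(2 3 5; -1 2 -1) = Δ·Π!·Σ² = 4/385  (sign +1)
B: Δ: 0! 4! 6! / 11! → 1/2310; sum: t=0:+1/1152 = 1/1152; 3j²(2 3 5; 2 1 -3) = Δ·Π!·Σ² = 1/33  (sign +1)
I_A²/I_B² = (4/385)/(1/33) = 12/35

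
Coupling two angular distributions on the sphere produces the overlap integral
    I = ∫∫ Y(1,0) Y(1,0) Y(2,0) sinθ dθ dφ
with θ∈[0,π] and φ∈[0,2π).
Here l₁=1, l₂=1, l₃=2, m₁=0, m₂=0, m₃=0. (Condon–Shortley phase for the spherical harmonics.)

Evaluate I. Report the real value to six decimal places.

0.252313

Checks pass: Σm=0; 4 even; l₃=2∈[0,2].
(2·1+1)(2·1+1)(2·2+1) = 45
Δ: 0! 2! 2! / 5! → 1/30
sum: t=0:+1/1 = 1/1
3j²(1 1 2; 0 0 0) = Δ·Π!·Σ² = 2/15  (sign +1)
(m-triple is (0,0,0) — same symbol as above.)
combine: 4πI² = 45·2/15·2/15 = 4/5
take √, sign +1: I = 0.25231325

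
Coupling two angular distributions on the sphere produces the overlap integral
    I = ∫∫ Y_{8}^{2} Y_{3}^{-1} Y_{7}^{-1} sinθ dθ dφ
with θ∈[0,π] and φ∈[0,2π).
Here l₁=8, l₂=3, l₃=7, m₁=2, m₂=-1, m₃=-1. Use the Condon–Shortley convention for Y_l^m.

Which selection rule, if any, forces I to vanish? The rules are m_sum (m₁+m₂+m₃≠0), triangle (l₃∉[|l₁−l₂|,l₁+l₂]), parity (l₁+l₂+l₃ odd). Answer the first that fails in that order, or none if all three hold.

none

azimuthal sum: 2 − 1 − 1 = 0  ✓
5 ≤ 7 ≤ 11 (triangle on l)  ✓
L = 8 + 3 + 7 = 18 (even)  ✓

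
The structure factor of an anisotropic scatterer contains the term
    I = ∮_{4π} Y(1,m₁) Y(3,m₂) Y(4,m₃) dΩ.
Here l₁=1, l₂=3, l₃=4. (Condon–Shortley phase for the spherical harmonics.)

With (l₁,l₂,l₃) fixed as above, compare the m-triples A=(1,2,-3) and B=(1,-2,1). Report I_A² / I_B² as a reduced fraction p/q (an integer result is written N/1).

Shared (l₁,l₂,l₃)=(1,3,4): N and (l;000)² cancel in I_A²/I_B².
A: Δ = 0!·2!·6!/9! = 1/252; Racah Σ t=0..0: t=0:+1/240 = 1/240; ⇒ 3j(1 3 4; 1 2 -3)² = 1/12, sgn -1
B: Δ = 0!·2!·6!/9! = 1/252; Racah Σ t=0..0: t=0:+1/240 = 1/240; ⇒ 3j(1 3 4; 1 -2 1)² = 1/84, sgn -1
I_A²/I_B² = (1/12)/(1/84) = 7/1

7/1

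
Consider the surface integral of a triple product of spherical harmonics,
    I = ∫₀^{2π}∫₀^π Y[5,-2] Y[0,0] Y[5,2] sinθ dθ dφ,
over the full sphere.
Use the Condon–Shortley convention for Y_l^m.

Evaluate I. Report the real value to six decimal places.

Checks pass: Σm=0; 10 even; l₃=5∈[5,5].
(2·5+1)(2·0+1)(2·5+1) = 121
Δ: 0! 10! 0! / 11! → 1/11
sum: t=0:+1/14400 = 1/14400
3j²(5 0 5; 0 0 0) = Δ·Π!·Σ² = 1/11  (sign -1)
sum: t=0:+1/30240 = 1/30240
3j²(5 0 5; -2 0 2) = Δ·Π!·Σ² = 1/11  (sign -1)
combine: 4πI² = 121·1/11·1/11 = 1/1
take √, sign +1: I = 0.28209479

0.282095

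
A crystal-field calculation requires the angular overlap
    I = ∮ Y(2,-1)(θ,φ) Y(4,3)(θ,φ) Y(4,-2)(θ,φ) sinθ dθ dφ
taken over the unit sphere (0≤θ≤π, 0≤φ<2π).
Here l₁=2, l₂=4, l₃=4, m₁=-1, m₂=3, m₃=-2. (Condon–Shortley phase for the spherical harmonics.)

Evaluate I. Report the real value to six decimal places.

m-sum 0 ✓  L=10 even ✓  2≤4≤6 ✓
Π(2lᵢ+1) = 5×9×9 = 405
triangle coeff Δ(2,4,4) = 1/13860
Σ_t [0,2]: t=0:+1/192 t=1:−1/36 t=2:+1/192 = -5/288
(3j)²=20/693 [(2 4 4; 0 0 0)], sign=-1
Σ_t [1,2]: t=1:−1/1440 t=2:+1/240 = 1/288
(3j)²=5/132 [(2 4 4; -1 3 -2)], sign=+1
⇒ 4πI² = 375/847
I = (-1)√(375/847/(4π)) = -0.18770204

-0.187702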